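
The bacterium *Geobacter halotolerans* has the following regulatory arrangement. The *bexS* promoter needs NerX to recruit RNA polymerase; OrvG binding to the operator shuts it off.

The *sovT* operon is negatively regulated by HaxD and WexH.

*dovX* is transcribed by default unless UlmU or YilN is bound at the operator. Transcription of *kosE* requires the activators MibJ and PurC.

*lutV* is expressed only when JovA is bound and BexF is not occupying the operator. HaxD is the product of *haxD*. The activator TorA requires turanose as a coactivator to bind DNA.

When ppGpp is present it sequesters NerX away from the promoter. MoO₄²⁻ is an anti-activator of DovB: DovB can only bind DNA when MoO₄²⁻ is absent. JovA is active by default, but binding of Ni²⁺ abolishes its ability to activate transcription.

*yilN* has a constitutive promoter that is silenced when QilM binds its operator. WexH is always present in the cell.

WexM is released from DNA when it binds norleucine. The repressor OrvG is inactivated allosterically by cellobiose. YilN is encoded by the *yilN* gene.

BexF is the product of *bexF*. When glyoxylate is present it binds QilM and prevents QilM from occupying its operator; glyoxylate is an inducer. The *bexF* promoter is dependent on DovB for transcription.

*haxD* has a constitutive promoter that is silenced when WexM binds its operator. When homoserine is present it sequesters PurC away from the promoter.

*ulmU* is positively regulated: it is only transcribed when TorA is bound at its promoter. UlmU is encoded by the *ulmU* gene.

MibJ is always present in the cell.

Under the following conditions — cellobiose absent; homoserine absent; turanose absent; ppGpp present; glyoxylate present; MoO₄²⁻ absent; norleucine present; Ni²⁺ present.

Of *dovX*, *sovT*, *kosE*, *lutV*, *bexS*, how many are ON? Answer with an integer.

Turanose is absent, so TorA is inactive.
Required activator TorA is absent, so *ulmU* is not transcribed.
So UlmU is not produced.
Glyoxylate is present, so QilM is inactive.
With no repressor bound, *yilN* is transcribed.
So YilN is produced and active.
With repressor YilN bound, *dovX* is not transcribed.
→ *dovX* is OFF.
Norleucine is present, so WexM is inactive.
With no repressor bound, *haxD* is transcribed.
So HaxD is produced and active.
WexH is produced constitutively and is active.
With repressor HaxD bound, *sovT* is not transcribed.
→ *sovT* is OFF.
MibJ is produced constitutively and is active.
Homoserine is absent, so PurC is active.
No repressor is bound and MibJ and PurC are active, so *kosE* is transcribed.
→ *kosE* is ON.
Ni²⁺ is present, so JovA is inactive.
MoO₄²⁻ is absent, so DovB is active.
No repressor is bound and DovB is active, so *bexF* is transcribed.
So BexF is produced and active.
With repressor BexF bound, *lutV* is not transcribed.
→ *lutV* is OFF.
ppGpp is present, so NerX is inactive.
Cellobiose is absent, so OrvG is active.
With repressor OrvG bound, *bexS* is not transcribed.
→ *bexS* is OFF.
1 of the 5 genes is transcribed.

1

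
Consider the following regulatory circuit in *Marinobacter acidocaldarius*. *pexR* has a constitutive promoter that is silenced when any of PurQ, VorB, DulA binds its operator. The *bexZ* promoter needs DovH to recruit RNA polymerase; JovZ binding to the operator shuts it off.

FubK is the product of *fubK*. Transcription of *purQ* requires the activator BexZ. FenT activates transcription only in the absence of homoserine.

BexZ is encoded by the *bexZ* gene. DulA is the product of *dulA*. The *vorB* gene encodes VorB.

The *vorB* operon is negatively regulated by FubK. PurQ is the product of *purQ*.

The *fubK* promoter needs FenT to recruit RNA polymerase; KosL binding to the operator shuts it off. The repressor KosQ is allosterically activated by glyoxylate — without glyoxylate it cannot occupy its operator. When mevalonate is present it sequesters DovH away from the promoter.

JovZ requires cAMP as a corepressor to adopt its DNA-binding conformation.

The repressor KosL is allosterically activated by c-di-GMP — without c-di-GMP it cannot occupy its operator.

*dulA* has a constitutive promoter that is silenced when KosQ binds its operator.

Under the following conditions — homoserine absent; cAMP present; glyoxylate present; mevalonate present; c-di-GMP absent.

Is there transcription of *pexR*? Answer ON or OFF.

Mevalonate is present, so DovH is inactive.
cAMP is present, so JovZ is active.
With repressor JovZ bound, *bexZ* is not transcribed.
So BexZ is not produced.
Required activator BexZ is absent, so *purQ* is not transcribed.
So PurQ is not produced.
c-di-GMP is absent, so KosL is inactive.
Homoserine is absent, so FenT is active.
No repressor is bound and FenT is active, so *fubK* is transcribed.
So FubK is produced and active.
With repressor FubK bound, *vorB* is not transcribed.
So VorB is not produced.
Glyoxylate is present, so KosQ is active.
With repressor KosQ bound, *dulA* is not transcribed.
So DulA is not produced.
With no repressor bound, *pexR* is transcribed.

ON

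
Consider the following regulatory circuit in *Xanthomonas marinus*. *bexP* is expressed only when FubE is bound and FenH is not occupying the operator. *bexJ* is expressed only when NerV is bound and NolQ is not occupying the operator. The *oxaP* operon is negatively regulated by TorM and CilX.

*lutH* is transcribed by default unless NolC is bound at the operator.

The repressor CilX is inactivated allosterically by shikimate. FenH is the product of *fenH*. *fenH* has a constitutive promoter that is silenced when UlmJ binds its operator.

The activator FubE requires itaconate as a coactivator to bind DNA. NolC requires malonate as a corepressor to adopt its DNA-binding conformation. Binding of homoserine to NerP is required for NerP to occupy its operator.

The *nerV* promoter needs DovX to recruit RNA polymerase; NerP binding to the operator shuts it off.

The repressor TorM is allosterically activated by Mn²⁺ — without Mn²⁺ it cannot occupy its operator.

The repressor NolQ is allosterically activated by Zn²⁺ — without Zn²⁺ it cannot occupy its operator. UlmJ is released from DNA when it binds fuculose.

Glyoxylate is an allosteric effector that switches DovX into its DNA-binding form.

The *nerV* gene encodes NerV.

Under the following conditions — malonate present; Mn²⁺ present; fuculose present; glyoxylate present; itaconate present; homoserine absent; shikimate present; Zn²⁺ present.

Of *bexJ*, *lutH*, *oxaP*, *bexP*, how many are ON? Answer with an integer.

Homoserine is absent, so NerP is inactive.
Glyoxylate is present, so DovX is active.
No repressor is bound and DovX is active, so *nerV* is transcribed.
So NerV is produced and active.
Zn²⁺ is present, so NolQ is active.
With repressor NolQ bound, *bexJ* is not transcribed.
→ *bexJ* is OFF.
Malonate is present, so NolC is active.
With repressor NolC bound, *lutH* is not transcribed.
→ *lutH* is OFF.
Mn²⁺ is present, so TorM is active.
Shikimate is present, so CilX is inactive.
With repressor TorM bound, *oxaP* is not transcribed.
→ *oxaP* is OFF.
Itaconate is present, so FubE is active.
Fuculose is present, so UlmJ is inactive.
With no repressor bound, *fenH* is transcribed.
So FenH is produced and active.
With repressor FenH bound, *bexP* is not transcribed.
→ *bexP* is OFF.
0 of the 4 genes are transcribed.

0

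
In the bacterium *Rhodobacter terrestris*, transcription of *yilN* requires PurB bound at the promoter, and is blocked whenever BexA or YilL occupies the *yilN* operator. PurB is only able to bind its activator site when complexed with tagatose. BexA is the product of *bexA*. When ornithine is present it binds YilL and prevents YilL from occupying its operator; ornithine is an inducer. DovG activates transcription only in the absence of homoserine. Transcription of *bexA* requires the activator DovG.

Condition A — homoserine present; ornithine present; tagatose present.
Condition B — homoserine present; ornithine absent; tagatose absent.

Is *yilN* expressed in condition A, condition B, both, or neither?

A only

Condition A:
Homoserine is present, so DovG is inactive.
Required activator DovG is absent, so *bexA* is not transcribed.
So BexA is not produced.
Ornithine is present, so YilL is inactive.
Tagatose is present, so PurB is active.
No repressor is bound and PurB is active, so *yilN* is transcribed.
→ *yilN* is ON in A.
Condition B:
Homoserine is present, so DovG is inactive.
Required activator DovG is absent, so *bexA* is not transcribed.
So BexA is not produced.
Ornithine is absent, so YilL is active.
Tagatose is absent, so PurB is inactive.
With repressor YilL bound, *yilN* is not transcribed.
→ *yilN* is OFF in B.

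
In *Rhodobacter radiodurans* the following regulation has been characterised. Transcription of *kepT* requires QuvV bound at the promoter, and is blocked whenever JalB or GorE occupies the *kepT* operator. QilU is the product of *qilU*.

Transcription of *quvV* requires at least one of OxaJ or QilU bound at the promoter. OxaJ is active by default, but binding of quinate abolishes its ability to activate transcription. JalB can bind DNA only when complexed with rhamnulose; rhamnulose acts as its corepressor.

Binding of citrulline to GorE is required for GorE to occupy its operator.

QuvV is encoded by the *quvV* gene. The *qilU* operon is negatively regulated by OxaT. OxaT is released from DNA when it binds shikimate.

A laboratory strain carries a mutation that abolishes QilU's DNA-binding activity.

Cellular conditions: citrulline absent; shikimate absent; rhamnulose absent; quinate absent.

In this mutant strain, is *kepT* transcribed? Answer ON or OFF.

Rhamnulose is absent, so JalB is inactive.
Quinate is absent, so OxaJ is active.
QilU is non-functional in this strain, so it has no effect.
Activator OxaJ is present, so *quvV* is transcribed.
So QuvV is produced and active.
Citrulline is absent, so GorE is inactive.
No repressor is bound and QuvV is active, so *kepT* is transcribed.

ON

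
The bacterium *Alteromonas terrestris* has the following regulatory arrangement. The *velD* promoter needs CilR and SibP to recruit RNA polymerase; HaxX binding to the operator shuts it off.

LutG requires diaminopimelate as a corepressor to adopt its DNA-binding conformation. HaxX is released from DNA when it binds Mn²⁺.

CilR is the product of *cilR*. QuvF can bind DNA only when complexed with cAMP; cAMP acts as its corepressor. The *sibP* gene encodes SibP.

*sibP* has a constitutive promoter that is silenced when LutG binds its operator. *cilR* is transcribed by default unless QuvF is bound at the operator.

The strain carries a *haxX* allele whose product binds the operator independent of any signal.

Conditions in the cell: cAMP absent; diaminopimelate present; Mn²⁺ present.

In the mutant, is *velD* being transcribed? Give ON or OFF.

OFF

cAMP is absent, so QuvF is inactive.
With no repressor bound, *cilR* is transcribed.
So CilR is produced and active.
HaxX is constitutively active in this strain.
Diaminopimelate is present, so LutG is active.
With repressor LutG bound, *sibP* is not transcribed.
So SibP is not produced.
With repressor HaxX bound, *velD* is not transcribed.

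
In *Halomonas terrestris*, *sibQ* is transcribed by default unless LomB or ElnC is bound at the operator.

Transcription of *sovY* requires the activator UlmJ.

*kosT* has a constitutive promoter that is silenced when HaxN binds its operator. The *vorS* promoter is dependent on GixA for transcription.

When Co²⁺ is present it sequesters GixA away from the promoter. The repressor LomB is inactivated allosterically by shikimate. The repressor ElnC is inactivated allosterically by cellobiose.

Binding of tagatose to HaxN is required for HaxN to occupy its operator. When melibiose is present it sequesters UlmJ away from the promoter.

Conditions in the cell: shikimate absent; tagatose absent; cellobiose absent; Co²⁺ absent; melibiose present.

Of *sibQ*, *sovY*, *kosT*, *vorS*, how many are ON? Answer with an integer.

2

Shikimate is absent, so LomB is active.
Cellobiose is absent, so ElnC is active.
With repressor LomB bound, *sibQ* is not transcribed.
→ *sibQ* is OFF.
Melibiose is present, so UlmJ is inactive.
Required activator UlmJ is absent, so *sovY* is not transcribed.
→ *sovY* is OFF.
Tagatose is absent, so HaxN is inactive.
With no repressor bound, *kosT* is transcribed.
→ *kosT* is ON.
Co²⁺ is absent, so GixA is active.
No repressor is bound and GixA is active, so *vorS* is transcribed.
→ *vorS* is ON.
2 of the 4 genes are transcribed.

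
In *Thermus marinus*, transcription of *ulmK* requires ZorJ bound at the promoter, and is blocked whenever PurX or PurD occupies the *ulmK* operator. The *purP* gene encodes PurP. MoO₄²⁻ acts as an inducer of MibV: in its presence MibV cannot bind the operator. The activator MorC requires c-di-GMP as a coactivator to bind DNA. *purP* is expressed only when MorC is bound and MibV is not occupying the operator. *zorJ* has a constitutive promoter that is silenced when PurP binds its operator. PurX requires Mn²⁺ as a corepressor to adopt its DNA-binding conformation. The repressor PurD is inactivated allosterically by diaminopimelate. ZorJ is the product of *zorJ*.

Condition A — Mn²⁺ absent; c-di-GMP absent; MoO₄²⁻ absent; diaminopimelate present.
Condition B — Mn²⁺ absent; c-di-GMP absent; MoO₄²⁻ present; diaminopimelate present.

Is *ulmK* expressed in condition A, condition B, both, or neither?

both

Condition A:
Mn²⁺ is absent, so PurX is inactive.
c-di-GMP is absent, so MorC is inactive.
MoO₄²⁻ is absent, so MibV is active.
With repressor MibV bound, *purP* is not transcribed.
So PurP is not produced.
With no repressor bound, *zorJ* is transcribed.
So ZorJ is produced and active.
Diaminopimelate is present, so PurD is inactive.
No repressor is bound and ZorJ is active, so *ulmK* is transcribed.
→ *ulmK* is ON in A.
Condition B:
Mn²⁺ is absent, so PurX is inactive.
c-di-GMP is absent, so MorC is inactive.
MoO₄²⁻ is present, so MibV is inactive.
Required activator MorC is absent, so *purP* is not transcribed.
So PurP is not produced.
With no repressor bound, *zorJ* is transcribed.
So ZorJ is produced and active.
Diaminopimelate is present, so PurD is inactive.
No repressor is bound and ZorJ is active, so *ulmK* is transcribed.
→ *ulmK* is ON in B.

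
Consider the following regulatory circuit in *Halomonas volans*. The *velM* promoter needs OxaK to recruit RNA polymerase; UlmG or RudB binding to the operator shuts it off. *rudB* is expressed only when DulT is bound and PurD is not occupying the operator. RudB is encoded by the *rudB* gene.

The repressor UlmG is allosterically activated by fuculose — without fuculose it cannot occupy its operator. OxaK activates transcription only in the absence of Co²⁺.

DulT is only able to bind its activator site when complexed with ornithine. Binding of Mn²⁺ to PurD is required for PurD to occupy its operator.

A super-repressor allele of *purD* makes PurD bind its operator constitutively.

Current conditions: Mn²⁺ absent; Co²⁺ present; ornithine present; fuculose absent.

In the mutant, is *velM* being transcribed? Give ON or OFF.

Fuculose is absent, so UlmG is inactive.
Co²⁺ is present, so OxaK is inactive.
Ornithine is present, so DulT is active.
PurD is constitutively active in this strain.
With repressor PurD bound, *rudB* is not transcribed.
So RudB is not produced.
Required activator OxaK is absent, so *velM* is not transcribed.

OFF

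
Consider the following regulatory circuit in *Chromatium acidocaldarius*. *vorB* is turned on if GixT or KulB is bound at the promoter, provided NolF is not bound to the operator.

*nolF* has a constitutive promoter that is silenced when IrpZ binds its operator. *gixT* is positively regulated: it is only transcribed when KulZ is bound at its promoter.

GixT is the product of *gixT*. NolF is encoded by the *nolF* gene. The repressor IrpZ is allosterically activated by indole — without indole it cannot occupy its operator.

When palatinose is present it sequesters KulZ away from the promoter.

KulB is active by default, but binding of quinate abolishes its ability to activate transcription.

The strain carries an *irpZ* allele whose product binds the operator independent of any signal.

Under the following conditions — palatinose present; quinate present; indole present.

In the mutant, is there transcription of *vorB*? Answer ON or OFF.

OFF

Palatinose is present, so KulZ is inactive.
Required activator KulZ is absent, so *gixT* is not transcribed.
So GixT is not produced.
Quinate is present, so KulB is inactive.
IrpZ is constitutively active in this strain.
With repressor IrpZ bound, *nolF* is not transcribed.
So NolF is not produced.
No activator is available at the *vorB* promoter, so *vorB* is not transcribed.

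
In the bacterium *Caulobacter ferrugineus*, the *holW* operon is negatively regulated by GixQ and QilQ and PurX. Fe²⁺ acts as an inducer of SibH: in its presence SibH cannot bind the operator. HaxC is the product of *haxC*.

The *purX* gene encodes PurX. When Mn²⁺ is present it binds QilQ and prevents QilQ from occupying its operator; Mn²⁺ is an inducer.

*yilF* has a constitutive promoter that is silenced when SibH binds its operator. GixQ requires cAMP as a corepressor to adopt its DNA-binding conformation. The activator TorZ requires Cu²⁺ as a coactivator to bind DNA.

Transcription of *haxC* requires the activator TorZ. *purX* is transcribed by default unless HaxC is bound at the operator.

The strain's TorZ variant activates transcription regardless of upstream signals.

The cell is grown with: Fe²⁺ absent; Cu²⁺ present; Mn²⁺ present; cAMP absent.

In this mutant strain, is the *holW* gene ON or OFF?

ON

cAMP is absent, so GixQ is inactive.
Mn²⁺ is present, so QilQ is inactive.
TorZ is constitutively active in this strain.
No repressor is bound and TorZ is active, so *haxC* is transcribed.
So HaxC is produced and active.
With repressor HaxC bound, *purX* is not transcribed.
So PurX is not produced.
With no repressor bound, *holW* is transcribed.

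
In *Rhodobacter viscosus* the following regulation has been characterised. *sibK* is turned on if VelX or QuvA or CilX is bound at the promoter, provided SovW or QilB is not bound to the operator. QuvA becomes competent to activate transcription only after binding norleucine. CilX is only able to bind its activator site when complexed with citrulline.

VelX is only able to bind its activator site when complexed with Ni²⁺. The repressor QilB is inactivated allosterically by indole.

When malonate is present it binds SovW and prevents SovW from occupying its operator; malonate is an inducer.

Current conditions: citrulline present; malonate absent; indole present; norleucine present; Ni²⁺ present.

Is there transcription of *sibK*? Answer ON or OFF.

Ni²⁺ is present, so VelX is active.
Norleucine is present, so QuvA is active.
Malonate is absent, so SovW is active.
Citrulline is present, so CilX is active.
Indole is present, so QilB is inactive.
With repressor SovW bound, *sibK* is not transcribed.

OFF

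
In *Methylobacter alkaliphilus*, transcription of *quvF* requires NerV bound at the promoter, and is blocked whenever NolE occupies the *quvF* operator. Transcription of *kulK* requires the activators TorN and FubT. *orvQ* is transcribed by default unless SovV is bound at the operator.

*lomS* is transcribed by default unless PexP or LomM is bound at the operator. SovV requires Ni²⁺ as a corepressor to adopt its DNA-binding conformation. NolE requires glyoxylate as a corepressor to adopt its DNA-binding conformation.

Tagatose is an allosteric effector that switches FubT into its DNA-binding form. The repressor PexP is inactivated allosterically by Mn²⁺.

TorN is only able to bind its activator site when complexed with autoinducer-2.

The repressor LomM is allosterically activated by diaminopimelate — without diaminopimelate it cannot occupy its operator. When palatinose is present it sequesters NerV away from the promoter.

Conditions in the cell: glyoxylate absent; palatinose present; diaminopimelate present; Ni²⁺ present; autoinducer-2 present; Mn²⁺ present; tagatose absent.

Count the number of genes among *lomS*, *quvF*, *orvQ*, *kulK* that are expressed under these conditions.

0

Mn²⁺ is present, so PexP is inactive.
Diaminopimelate is present, so LomM is active.
With repressor LomM bound, *lomS* is not transcribed.
→ *lomS* is OFF.
Glyoxylate is absent, so NolE is inactive.
Palatinose is present, so NerV is inactive.
Required activator NerV is absent, so *quvF* is not transcribed.
→ *quvF* is OFF.
Ni²⁺ is present, so SovV is active.
With repressor SovV bound, *orvQ* is not transcribed.
→ *orvQ* is OFF.
Autoinducer-2 is present, so TorN is active.
Tagatose is absent, so FubT is inactive.
Required activator FubT is absent, so *kulK* is not transcribed.
→ *kulK* is OFF.
0 of the 4 genes are transcribed.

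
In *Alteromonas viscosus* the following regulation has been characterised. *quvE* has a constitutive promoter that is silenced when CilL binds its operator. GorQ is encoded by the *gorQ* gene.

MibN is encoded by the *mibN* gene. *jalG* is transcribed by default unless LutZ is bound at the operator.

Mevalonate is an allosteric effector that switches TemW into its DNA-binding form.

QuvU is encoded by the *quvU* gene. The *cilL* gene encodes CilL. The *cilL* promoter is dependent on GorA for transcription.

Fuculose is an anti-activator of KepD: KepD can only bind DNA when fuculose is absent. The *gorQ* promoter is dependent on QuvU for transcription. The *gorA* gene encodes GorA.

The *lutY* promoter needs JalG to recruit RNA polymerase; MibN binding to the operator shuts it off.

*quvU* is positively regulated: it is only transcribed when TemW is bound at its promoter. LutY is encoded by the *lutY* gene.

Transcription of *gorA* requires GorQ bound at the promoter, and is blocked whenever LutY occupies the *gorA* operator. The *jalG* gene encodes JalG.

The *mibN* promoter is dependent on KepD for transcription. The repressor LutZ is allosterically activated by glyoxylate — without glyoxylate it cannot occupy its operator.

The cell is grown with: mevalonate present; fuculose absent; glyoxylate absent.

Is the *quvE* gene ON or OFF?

OFF

Mevalonate is present, so TemW is active.
No repressor is bound and TemW is active, so *quvU* is transcribed.
So QuvU is produced and active.
No repressor is bound and QuvU is active, so *gorQ* is transcribed.
So GorQ is produced and active.
Fuculose is absent, so KepD is active.
No repressor is bound and KepD is active, so *mibN* is transcribed.
So MibN is produced and active.
Glyoxylate is absent, so LutZ is inactive.
With no repressor bound, *jalG* is transcribed.
So JalG is produced and active.
With repressor MibN bound, *lutY* is not transcribed.
So LutY is not produced.
No repressor is bound and GorQ is active, so *gorA* is transcribed.
So GorA is produced and active.
No repressor is bound and GorA is active, so *cilL* is transcribed.
So CilL is produced and active.
With repressor CilL bound, *quvE* is not transcribed.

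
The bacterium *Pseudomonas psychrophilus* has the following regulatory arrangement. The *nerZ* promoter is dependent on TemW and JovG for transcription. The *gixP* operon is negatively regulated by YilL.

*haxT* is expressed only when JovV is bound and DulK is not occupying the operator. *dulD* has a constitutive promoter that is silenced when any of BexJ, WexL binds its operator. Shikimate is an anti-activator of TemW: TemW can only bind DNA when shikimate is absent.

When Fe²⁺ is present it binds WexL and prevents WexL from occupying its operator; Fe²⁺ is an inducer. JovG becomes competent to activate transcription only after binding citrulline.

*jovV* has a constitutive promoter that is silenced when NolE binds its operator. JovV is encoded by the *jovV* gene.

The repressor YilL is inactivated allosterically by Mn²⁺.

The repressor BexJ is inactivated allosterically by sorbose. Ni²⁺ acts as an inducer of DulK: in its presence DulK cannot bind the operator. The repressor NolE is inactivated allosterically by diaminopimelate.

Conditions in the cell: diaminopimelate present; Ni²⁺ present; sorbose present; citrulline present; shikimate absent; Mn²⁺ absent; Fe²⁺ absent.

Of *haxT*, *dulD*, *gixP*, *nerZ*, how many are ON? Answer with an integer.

2

Diaminopimelate is present, so NolE is inactive.
With no repressor bound, *jovV* is transcribed.
So JovV is produced and active.
Ni²⁺ is present, so DulK is inactive.
No repressor is bound and JovV is active, so *haxT* is transcribed.
→ *haxT* is ON.
Sorbose is present, so BexJ is inactive.
Fe²⁺ is absent, so WexL is active.
With repressor WexL bound, *dulD* is not transcribed.
→ *dulD* is OFF.
Mn²⁺ is absent, so YilL is active.
With repressor YilL bound, *gixP* is not transcribed.
→ *gixP* is OFF.
Shikimate is absent, so TemW is active.
Citrulline is present, so JovG is active.
No repressor is bound and TemW and JovG are active, so *nerZ* is transcribed.
→ *nerZ* is ON.
2 of the 4 genes are transcribed.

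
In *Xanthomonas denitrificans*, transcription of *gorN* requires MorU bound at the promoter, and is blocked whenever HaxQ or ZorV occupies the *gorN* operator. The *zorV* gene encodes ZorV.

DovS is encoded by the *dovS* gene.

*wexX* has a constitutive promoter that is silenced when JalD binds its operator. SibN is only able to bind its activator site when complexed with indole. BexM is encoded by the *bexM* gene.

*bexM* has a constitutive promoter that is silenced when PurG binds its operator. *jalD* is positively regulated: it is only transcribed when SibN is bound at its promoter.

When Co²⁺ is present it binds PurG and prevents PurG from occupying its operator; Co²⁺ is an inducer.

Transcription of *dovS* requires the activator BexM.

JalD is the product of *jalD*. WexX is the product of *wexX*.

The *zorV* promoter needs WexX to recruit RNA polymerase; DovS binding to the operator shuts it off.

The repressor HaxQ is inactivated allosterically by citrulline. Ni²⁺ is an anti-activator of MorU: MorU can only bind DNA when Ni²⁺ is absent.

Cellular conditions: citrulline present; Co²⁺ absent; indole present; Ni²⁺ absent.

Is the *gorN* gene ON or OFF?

Ni²⁺ is absent, so MorU is active.
Citrulline is present, so HaxQ is inactive.
Co²⁺ is absent, so PurG is active.
With repressor PurG bound, *bexM* is not transcribed.
So BexM is not produced.
Required activator BexM is absent, so *dovS* is not transcribed.
So DovS is not produced.
Indole is present, so SibN is active.
No repressor is bound and SibN is active, so *jalD* is transcribed.
So JalD is produced and active.
With repressor JalD bound, *wexX* is not transcribed.
So WexX is not produced.
Required activator WexX is absent, so *zorV* is not transcribed.
So ZorV is not produced.
No repressor is bound and MorU is active, so *gorN* is transcribed.

ON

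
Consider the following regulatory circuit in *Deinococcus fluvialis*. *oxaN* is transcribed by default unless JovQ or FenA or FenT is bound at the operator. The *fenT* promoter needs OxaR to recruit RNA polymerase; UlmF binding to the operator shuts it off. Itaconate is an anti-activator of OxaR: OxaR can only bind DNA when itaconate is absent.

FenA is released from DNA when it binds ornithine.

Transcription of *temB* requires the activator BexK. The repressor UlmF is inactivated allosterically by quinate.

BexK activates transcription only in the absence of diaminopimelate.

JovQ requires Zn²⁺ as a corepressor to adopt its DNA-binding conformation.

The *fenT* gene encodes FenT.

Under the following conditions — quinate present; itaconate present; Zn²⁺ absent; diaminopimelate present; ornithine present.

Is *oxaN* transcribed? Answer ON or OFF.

ON

Zn²⁺ is absent, so JovQ is inactive.
Ornithine is present, so FenA is inactive.
Itaconate is present, so OxaR is inactive.
Quinate is present, so UlmF is inactive.
Required activator OxaR is absent, so *fenT* is not transcribed.
So FenT is not produced.
With no repressor bound, *oxaN* is transcribed.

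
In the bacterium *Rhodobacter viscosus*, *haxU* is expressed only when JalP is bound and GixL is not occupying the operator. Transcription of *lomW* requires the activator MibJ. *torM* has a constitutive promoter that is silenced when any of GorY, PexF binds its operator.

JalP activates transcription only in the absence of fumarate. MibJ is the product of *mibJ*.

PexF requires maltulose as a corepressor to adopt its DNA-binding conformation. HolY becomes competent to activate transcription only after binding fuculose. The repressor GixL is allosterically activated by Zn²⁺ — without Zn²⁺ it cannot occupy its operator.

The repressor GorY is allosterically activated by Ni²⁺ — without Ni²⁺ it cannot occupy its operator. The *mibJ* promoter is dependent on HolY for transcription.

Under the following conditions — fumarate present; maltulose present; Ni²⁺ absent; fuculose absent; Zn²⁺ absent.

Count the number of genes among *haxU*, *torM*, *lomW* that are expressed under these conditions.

Zn²⁺ is absent, so GixL is inactive.
Fumarate is present, so JalP is inactive.
Required activator JalP is absent, so *haxU* is not transcribed.
→ *haxU* is OFF.
Ni²⁺ is absent, so GorY is inactive.
Maltulose is present, so PexF is active.
With repressor PexF bound, *torM* is not transcribed.
→ *torM* is OFF.
Fuculose is absent, so HolY is inactive.
Required activator HolY is absent, so *mibJ* is not transcribed.
So MibJ is not produced.
Required activator MibJ is absent, so *lomW* is not transcribed.
→ *lomW* is OFF.
0 of the 3 genes are transcribed.

0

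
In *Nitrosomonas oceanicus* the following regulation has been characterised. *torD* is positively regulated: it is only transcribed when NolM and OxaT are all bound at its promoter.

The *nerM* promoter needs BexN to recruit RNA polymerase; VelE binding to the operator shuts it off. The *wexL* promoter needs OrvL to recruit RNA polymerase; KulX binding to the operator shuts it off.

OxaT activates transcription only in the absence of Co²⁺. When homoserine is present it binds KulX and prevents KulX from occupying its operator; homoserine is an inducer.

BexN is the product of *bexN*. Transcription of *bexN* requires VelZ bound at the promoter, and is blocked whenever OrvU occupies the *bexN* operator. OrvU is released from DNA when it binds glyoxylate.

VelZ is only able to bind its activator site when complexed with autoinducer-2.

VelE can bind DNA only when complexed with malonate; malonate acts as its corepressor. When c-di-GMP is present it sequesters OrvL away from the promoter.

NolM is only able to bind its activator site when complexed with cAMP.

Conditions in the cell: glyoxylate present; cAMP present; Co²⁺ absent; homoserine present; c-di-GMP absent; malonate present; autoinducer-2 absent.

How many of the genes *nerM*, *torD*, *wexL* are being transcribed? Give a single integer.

2

Malonate is present, so VelE is active.
Glyoxylate is present, so OrvU is inactive.
Autoinducer-2 is absent, so VelZ is inactive.
Required activator VelZ is absent, so *bexN* is not transcribed.
So BexN is not produced.
With repressor VelE bound, *nerM* is not transcribed.
→ *nerM* is OFF.
cAMP is present, so NolM is active.
Co²⁺ is absent, so OxaT is active.
No repressor is bound and NolM and OxaT are active, so *torD* is transcribed.
→ *torD* is ON.
Homoserine is present, so KulX is inactive.
c-di-GMP is absent, so OrvL is active.
No repressor is bound and OrvL is active, so *wexL* is transcribed.
→ *wexL* is ON.
2 of the 3 genes are transcribed.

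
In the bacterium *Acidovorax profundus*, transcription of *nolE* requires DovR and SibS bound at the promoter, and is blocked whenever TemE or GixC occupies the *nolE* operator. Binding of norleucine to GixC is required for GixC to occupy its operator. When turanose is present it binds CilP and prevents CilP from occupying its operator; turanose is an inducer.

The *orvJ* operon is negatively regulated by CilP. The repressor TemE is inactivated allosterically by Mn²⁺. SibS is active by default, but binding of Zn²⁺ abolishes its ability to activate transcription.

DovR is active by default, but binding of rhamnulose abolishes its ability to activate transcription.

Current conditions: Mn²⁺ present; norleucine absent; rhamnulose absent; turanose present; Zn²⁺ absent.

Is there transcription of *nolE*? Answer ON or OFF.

Rhamnulose is absent, so DovR is active.
Zn²⁺ is absent, so SibS is active.
Mn²⁺ is present, so TemE is inactive.
Norleucine is absent, so GixC is inactive.
No repressor is bound and DovR and SibS are active, so *nolE* is transcribed.

ON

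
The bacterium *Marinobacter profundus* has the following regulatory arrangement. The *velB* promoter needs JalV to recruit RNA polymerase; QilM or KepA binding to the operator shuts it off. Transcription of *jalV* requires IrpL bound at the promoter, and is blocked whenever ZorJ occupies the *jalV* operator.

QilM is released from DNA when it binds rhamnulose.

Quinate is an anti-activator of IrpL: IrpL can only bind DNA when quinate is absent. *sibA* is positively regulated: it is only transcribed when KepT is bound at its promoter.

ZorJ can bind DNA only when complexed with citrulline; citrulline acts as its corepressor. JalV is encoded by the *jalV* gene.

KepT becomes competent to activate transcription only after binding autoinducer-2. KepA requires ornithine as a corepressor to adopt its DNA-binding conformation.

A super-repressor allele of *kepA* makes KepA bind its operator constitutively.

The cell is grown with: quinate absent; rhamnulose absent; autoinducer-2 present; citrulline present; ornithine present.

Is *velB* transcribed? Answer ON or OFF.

OFF

Citrulline is present, so ZorJ is active.
Quinate is absent, so IrpL is active.
With repressor ZorJ bound, *jalV* is not transcribed.
So JalV is not produced.
Rhamnulose is absent, so QilM is active.
KepA is constitutively active in this strain.
With repressor QilM bound, *velB* is not transcribed.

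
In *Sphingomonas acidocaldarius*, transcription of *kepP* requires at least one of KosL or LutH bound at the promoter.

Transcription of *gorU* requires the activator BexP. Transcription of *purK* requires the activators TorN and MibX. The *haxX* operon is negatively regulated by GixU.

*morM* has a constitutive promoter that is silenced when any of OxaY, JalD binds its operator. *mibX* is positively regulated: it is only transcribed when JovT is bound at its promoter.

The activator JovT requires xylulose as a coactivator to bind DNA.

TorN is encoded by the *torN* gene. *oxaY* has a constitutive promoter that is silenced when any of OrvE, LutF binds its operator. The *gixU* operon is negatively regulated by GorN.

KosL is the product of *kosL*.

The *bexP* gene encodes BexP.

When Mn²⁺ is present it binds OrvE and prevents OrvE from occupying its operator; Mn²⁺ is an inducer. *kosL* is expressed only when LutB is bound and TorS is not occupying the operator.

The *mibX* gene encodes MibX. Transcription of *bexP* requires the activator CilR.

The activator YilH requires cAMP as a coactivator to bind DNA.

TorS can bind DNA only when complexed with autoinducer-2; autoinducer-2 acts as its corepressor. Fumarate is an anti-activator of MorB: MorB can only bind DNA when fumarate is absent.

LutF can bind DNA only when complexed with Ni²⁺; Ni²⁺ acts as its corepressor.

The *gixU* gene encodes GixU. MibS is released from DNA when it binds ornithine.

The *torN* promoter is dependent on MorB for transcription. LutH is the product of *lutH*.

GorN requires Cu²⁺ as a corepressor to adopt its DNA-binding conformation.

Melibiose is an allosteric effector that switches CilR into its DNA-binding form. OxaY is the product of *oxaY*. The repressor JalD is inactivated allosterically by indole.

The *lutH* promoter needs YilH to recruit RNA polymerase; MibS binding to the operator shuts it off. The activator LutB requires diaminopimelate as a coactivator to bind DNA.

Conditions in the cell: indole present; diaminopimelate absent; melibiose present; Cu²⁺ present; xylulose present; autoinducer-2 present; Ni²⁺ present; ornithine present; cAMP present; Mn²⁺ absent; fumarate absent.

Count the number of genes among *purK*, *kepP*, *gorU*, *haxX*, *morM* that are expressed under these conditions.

5

Fumarate is absent, so MorB is active.
No repressor is bound and MorB is active, so *torN* is transcribed.
So TorN is produced and active.
Xylulose is present, so JovT is active.
No repressor is bound and JovT is active, so *mibX* is transcribed.
So MibX is produced and active.
No repressor is bound and TorN and MibX are active, so *purK* is transcribed.
→ *purK* is ON.
Diaminopimelate is absent, so LutB is inactive.
Autoinducer-2 is present, so TorS is active.
With repressor TorS bound, *kosL* is not transcribed.
So KosL is not produced.
cAMP is present, so YilH is active.
Ornithine is present, so MibS is inactive.
No repressor is bound and YilH is active, so *lutH* is transcribed.
So LutH is produced and active.
Activator LutH is present, so *kepP* is transcribed.
→ *kepP* is ON.
Melibiose is present, so CilR is active.
No repressor is bound and CilR is active, so *bexP* is transcribed.
So BexP is produced and active.
No repressor is bound and BexP is active, so *gorU* is transcribed.
→ *gorU* is ON.
Cu²⁺ is present, so GorN is active.
With repressor GorN bound, *gixU* is not transcribed.
So GixU is not produced.
With no repressor bound, *haxX* is transcribed.
→ *haxX* is ON.
Mn²⁺ is absent, so OrvE is active.
Ni²⁺ is present, so LutF is active.
With repressor OrvE bound, *oxaY* is not transcribed.
So OxaY is not produced.
Indole is present, so JalD is inactive.
With no repressor bound, *morM* is transcribed.
→ *morM* is ON.
5 of the 5 genes are transcribed.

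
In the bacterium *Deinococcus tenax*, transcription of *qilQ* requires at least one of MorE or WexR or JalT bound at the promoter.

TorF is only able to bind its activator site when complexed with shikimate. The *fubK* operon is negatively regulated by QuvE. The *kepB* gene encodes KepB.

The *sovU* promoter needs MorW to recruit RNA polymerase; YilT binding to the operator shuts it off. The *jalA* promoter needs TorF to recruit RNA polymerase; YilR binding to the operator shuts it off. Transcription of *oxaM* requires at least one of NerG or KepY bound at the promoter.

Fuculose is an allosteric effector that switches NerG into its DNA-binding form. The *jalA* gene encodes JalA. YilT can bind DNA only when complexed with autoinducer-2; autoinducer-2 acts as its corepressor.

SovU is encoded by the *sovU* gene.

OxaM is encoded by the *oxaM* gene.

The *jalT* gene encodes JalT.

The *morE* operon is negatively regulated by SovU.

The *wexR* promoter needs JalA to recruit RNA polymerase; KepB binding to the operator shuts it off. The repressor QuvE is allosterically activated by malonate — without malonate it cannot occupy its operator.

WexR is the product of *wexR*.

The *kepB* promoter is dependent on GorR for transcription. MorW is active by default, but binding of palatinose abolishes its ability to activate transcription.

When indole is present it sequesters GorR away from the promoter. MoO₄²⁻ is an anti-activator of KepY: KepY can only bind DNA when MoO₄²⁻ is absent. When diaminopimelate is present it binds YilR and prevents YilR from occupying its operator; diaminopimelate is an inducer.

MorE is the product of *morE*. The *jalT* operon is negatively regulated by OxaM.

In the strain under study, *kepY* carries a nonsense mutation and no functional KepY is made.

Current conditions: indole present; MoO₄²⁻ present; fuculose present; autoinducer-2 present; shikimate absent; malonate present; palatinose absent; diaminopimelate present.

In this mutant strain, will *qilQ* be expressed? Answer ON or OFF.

Autoinducer-2 is present, so YilT is active.
Palatinose is absent, so MorW is active.
With repressor YilT bound, *sovU* is not transcribed.
So SovU is not produced.
With no repressor bound, *morE* is transcribed.
So MorE is produced and active.
Diaminopimelate is present, so YilR is inactive.
Shikimate is absent, so TorF is inactive.
Required activator TorF is absent, so *jalA* is not transcribed.
So JalA is not produced.
Indole is present, so GorR is inactive.
Required activator GorR is absent, so *kepB* is not transcribed.
So KepB is not produced.
Required activator JalA is absent, so *wexR* is not transcribed.
So WexR is not produced.
Fuculose is present, so NerG is active.
KepY is non-functional in this strain, so it has no effect.
Activator NerG is present, so *oxaM* is transcribed.
So OxaM is produced and active.
With repressor OxaM bound, *jalT* is not transcribed.
So JalT is not produced.
Activator MorE is present, so *qilQ* is transcribed.

ON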